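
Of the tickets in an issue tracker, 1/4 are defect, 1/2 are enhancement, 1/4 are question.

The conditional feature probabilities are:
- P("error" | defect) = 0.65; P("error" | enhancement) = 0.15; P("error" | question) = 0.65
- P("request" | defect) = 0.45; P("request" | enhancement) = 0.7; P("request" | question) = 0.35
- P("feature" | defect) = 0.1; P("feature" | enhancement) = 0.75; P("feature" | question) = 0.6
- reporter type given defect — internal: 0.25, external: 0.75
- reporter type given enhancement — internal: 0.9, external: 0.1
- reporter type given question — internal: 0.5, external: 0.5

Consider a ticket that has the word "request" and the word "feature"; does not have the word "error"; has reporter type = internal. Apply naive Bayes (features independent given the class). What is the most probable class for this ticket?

defect: 0.25 × (1−0.65) × 0.45 × 0.1 × 0.25 = 0.000984375
enhancement: 0.5 × (1−0.15) × 0.7 × 0.75 × 0.9 = 0.2008125
question: 0.25 × (1−0.65) × 0.35 × 0.6 × 0.5 = 0.0091875
Highest score → enhancement.

enhancement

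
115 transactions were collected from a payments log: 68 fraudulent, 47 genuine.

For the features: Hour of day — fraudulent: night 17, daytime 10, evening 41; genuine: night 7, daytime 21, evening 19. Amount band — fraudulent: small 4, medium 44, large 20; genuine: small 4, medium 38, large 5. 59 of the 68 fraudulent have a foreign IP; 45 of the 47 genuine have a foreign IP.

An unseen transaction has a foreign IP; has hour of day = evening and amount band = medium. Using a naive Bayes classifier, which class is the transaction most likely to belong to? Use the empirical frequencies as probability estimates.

fraudulent

fraudulent: (68/115) × (41/68) × (44/68) × (59/68) ≈ 0.200158
genuine: (47/115) × (19/47) × (38/47) × (45/47) ≈ 0.127896
Highest score → fraudulent.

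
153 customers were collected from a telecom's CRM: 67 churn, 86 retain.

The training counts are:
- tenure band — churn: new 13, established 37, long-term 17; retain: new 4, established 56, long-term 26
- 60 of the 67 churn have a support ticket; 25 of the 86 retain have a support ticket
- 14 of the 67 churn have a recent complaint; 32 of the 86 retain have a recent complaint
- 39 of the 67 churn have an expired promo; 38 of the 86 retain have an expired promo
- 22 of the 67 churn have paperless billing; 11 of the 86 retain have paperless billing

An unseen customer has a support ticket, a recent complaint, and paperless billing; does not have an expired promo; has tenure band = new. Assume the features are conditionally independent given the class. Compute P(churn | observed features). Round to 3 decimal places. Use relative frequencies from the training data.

0.915

churn: (67/153) × (13/67) × (60/67) × (14/67) × (28/67) × (22/67) ≈ 0.00218179
retain: (86/153) × (4/86) × (25/86) × (32/86) × (48/86) × (11/86) ≈ 0.000201882
P(churn | x) = 0.00218179 / 0.002383672 ≈ 0.915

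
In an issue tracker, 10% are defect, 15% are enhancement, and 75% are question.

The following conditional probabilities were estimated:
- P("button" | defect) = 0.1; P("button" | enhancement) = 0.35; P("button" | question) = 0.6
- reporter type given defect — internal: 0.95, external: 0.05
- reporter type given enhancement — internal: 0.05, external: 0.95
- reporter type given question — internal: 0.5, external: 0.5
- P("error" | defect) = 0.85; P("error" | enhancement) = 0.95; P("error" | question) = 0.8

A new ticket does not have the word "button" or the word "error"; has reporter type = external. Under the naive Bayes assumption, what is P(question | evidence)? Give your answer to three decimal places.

defect: 0.1 × (1−0.1) × 0.05 × (1−0.85) = 0.000675
enhancement: 0.15 × (1−0.35) × 0.95 × (1−0.95) = 0.00463125
question: 0.75 × (1−0.6) × 0.5 × (1−0.8) = 0.03
P(question | x) = 0.03 / 0.03530625 ≈ 0.850

0.850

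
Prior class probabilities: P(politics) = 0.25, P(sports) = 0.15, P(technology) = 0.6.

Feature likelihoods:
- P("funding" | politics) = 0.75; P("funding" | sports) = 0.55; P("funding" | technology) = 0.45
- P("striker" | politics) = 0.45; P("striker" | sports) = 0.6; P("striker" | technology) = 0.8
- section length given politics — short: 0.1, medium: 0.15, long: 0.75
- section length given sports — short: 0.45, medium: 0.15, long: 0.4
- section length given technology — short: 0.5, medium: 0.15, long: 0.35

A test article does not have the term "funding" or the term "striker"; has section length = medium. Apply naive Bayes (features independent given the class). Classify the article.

politics: 0.25 × (1−0.75) × (1−0.45) × 0.15 = 0.00515625
sports: 0.15 × (1−0.55) × (1−0.6) × 0.15 = 0.00405
technology: 0.6 × (1−0.45) × (1−0.8) × 0.15 = 0.0099
Highest score → technology.

technology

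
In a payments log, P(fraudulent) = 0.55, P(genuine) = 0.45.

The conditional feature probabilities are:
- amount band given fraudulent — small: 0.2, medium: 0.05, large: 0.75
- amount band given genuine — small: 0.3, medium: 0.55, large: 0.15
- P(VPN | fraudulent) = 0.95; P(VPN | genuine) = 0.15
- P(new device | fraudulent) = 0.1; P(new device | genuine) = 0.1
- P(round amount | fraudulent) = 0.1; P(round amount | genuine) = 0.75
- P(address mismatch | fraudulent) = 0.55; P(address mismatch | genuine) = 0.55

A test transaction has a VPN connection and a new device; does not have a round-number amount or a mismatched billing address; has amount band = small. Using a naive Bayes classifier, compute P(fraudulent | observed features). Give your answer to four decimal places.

fraudulent: 0.55 × 0.2 × 0.95 × 0.1 × (1−0.1) × (1−0.55) = 0.00423225
genuine: 0.45 × 0.3 × 0.15 × 0.1 × (1−0.75) × (1−0.55) = 0.0002278125
P(fraudulent | x) = 0.00423225 / 0.0044600625 ≈ 0.9489

0.9489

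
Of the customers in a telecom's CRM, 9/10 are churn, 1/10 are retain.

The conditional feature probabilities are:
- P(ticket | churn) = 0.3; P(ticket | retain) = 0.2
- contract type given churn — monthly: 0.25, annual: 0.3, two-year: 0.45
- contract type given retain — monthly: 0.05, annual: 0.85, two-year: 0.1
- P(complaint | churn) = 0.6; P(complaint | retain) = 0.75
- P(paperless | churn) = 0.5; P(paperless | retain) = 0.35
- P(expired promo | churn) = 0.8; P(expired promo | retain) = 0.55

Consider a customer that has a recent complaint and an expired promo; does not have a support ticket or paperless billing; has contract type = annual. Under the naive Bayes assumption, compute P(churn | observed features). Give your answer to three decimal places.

0.713

churn: 0.9 × (1−0.3) × 0.3 × 0.6 × (1−0.5) × 0.8 = 0.04536
retain: 0.1 × (1−0.2) × 0.85 × 0.75 × (1−0.35) × 0.55 = 0.0182325
P(churn | x) = 0.04536 / 0.0635925 ≈ 0.713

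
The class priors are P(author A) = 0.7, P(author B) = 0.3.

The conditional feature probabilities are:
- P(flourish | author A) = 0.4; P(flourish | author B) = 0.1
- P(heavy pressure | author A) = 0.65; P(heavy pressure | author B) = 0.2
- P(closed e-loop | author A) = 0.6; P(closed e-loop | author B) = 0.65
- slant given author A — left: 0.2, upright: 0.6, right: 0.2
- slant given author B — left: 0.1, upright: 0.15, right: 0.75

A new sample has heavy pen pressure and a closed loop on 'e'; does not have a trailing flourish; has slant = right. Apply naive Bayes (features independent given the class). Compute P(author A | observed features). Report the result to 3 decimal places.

author A: 0.7 × (1−0.4) × 0.65 × 0.6 × 0.2 = 0.03276
author B: 0.3 × (1−0.1) × 0.2 × 0.65 × 0.75 = 0.026325
P(author A | x) = 0.03276 / 0.059085 ≈ 0.554

0.554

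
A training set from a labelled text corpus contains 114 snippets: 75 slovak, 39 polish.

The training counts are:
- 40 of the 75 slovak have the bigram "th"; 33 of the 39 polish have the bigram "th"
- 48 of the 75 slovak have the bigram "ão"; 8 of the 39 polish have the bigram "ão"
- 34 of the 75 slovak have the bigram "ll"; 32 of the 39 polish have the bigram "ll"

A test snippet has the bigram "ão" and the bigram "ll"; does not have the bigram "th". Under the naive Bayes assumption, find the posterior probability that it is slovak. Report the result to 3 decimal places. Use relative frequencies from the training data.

0.910

slovak: (75/114) × (35/75) × (48/75) × (34/75) ≈ 0.089076
polish: (39/114) × (6/39) × (8/39) × (32/39) ≈ 0.00885844
P(slovak | x) = 0.089076 / 0.09793444 ≈ 0.910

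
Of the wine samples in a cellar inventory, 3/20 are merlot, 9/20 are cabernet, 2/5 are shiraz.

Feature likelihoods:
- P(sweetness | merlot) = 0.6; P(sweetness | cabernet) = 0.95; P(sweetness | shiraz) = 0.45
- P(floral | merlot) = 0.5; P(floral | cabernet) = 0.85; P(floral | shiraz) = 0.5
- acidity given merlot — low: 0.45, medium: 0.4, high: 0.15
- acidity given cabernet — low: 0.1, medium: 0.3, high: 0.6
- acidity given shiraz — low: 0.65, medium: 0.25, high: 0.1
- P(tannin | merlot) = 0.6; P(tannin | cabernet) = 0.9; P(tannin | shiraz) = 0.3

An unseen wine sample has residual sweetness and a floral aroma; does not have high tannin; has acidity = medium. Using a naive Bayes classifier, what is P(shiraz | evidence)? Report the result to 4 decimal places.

0.4653

merlot: 0.15 × 0.6 × 0.5 × 0.4 × (1−0.6) = 0.0072
cabernet: 0.45 × 0.95 × 0.85 × 0.3 × (1−0.9) = 0.01090125
shiraz: 0.4 × 0.45 × 0.5 × 0.25 × (1−0.3) = 0.01575
P(shiraz | x) = 0.01575 / 0.03385125 ≈ 0.4653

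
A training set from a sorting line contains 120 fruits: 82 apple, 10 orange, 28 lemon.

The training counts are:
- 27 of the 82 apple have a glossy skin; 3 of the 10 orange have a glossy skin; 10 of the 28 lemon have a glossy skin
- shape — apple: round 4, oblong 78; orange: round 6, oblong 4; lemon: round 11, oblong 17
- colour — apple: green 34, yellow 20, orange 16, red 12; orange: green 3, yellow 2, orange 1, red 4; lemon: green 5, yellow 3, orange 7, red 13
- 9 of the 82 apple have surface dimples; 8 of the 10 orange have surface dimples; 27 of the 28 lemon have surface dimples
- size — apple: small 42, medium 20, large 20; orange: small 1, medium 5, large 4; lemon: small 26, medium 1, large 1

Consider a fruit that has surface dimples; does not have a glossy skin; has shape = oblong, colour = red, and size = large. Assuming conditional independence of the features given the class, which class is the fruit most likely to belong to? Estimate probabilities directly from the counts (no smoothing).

apple: (82/120) × (55/82) × (78/82) × (12/82) × (9/82) × (20/82) ≈ 0.00170795
orange: (10/120) × (7/10) × (4/10) × (4/10) × (8/10) × (4/10) ≈ 0.00298667
lemon: (28/120) × (18/28) × (17/28) × (13/28) × (27/28) × (1/28) ≈ 0.00145618
Highest score → orange.

orange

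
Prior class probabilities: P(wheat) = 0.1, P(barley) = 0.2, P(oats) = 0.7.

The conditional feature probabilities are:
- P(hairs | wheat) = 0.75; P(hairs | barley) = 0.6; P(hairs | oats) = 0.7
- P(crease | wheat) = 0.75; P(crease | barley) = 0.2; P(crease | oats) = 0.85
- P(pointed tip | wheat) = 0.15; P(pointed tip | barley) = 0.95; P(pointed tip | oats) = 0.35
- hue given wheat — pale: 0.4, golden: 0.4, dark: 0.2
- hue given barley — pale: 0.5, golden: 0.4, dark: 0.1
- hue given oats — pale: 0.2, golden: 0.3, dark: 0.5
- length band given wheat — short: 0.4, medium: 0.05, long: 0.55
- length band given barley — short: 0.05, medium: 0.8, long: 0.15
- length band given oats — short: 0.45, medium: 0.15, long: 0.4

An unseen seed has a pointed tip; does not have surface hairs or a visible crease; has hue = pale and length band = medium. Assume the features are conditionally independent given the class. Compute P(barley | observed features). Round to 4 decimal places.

wheat: 0.1 × (1−0.75) × (1−0.75) × 0.15 × 0.4 × 0.05 = 0.00001875
barley: 0.2 × (1−0.6) × (1−0.2) × 0.95 × 0.5 × 0.8 = 0.02432
oats: 0.7 × (1−0.7) × (1−0.85) × 0.35 × 0.2 × 0.15 = 0.00033075
P(barley | x) = 0.02432 / 0.0246695 ≈ 0.9858

0.9858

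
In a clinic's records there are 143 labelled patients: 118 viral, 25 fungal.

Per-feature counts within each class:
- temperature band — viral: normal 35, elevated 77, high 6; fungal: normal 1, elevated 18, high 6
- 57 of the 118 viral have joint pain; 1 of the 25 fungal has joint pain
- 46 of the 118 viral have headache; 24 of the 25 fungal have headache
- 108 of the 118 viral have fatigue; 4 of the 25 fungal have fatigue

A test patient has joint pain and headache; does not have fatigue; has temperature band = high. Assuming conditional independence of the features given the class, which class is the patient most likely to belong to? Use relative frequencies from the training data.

viral: (118/143) × (6/118) × (57/118) × (46/118) × (10/118) ≈ 0.000669579
fungal: (25/143) × (6/25) × (1/25) × (24/25) × (21/25) ≈ 0.0013534
Highest score → fungal.

fungal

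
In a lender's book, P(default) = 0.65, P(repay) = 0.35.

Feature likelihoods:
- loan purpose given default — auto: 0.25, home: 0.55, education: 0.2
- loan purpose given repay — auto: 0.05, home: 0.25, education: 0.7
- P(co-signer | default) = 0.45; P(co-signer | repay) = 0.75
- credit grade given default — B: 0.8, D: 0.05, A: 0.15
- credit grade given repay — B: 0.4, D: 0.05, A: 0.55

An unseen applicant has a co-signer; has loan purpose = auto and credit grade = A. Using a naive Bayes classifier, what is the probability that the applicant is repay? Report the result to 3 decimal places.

default: 0.65 × 0.25 × 0.45 × 0.15 = 0.01096875
repay: 0.35 × 0.05 × 0.75 × 0.55 = 0.00721875
P(repay | x) = 0.00721875 / 0.0181875 ≈ 0.397

0.397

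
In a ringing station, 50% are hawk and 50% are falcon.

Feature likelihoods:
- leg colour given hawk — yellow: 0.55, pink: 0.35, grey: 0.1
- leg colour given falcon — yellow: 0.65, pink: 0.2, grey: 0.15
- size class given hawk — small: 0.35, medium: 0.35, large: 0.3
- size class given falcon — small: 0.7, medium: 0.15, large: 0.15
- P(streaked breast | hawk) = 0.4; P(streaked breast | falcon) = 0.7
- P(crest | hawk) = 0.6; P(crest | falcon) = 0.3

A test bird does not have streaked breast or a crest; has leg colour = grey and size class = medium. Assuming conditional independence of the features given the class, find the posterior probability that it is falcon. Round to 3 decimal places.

0.360

hawk: 0.5 × 0.1 × 0.35 × (1−0.4) × (1−0.6) = 0.0042
falcon: 0.5 × 0.15 × 0.15 × (1−0.7) × (1−0.3) = 0.0023625
P(falcon | x) = 0.0023625 / 0.0065625 ≈ 0.360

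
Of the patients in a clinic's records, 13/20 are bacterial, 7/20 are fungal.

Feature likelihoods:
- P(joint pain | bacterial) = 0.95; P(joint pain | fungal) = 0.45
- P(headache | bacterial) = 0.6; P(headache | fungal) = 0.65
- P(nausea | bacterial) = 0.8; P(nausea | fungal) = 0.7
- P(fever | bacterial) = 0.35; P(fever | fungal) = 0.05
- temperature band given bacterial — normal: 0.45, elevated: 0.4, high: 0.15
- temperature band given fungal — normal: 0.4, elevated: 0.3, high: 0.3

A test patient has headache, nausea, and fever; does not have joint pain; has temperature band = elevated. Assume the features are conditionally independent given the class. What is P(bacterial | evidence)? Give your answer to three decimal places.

bacterial: 0.65 × (1−0.95) × 0.6 × 0.8 × 0.35 × 0.4 = 0.002184
fungal: 0.35 × (1−0.45) × 0.65 × 0.7 × 0.05 × 0.3 = 0.0013138125
P(bacterial | x) = 0.002184 / 0.0034978125 ≈ 0.624

0.624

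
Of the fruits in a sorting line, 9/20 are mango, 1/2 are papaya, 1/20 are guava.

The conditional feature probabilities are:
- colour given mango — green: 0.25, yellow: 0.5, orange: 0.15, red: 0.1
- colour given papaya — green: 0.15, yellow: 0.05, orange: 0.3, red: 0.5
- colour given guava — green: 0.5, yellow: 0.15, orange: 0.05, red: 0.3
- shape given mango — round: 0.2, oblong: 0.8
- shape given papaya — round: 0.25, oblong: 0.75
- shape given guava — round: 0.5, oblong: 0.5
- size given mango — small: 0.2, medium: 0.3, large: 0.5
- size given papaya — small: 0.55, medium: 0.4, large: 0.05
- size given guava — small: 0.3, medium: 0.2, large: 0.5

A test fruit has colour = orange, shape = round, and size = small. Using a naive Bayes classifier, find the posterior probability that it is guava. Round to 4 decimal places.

mango: 0.45 × 0.15 × 0.2 × 0.2 = 0.0027
papaya: 0.5 × 0.3 × 0.25 × 0.55 = 0.020625
guava: 0.05 × 0.05 × 0.5 × 0.3 = 0.000375
P(guava | x) = 0.000375 / 0.0237 ≈ 0.0158

0.0158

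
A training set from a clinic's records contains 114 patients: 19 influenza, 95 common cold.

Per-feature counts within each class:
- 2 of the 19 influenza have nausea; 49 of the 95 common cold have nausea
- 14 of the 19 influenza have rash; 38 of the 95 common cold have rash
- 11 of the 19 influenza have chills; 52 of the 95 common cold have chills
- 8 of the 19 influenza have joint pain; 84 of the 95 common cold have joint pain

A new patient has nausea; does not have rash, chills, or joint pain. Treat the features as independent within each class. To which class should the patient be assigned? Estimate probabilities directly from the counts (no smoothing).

common cold

influenza: (19/114) × (2/19) × (5/19) × (8/19) × (11/19) ≈ 0.00112543
common cold: (95/114) × (49/95) × (57/95) × (43/95) × (11/95) ≈ 0.0135163
Highest score → common cold.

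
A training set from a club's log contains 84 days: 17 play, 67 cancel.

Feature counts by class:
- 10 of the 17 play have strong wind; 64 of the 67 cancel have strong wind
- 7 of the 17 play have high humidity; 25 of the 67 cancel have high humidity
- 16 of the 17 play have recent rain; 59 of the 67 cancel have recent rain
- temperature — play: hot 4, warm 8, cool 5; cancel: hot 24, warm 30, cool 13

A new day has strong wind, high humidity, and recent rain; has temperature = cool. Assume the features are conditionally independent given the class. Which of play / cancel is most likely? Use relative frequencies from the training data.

cancel

play: (17/84) × (10/17) × (7/17) × (16/17) × (5/17) ≈ 0.0135694
cancel: (67/84) × (64/67) × (25/67) × (59/67) × (13/67) ≈ 0.0485749
Highest score → cancel.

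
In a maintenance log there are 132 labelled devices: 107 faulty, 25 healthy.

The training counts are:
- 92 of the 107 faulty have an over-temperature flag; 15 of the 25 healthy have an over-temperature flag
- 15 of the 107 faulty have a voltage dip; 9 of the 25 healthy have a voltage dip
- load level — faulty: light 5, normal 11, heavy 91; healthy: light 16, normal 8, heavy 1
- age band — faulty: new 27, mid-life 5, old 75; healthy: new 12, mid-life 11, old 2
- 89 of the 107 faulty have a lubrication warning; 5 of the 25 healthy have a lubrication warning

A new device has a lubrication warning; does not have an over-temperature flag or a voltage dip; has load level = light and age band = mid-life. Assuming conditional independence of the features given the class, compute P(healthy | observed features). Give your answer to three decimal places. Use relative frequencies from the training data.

0.939

faulty: (107/132) × (15/107) × (92/107) × (5/107) × (5/107) × (89/107) ≈ 0.00017746
healthy: (25/132) × (10/25) × (16/25) × (16/25) × (11/25) × (5/25) ≈ 0.00273067
P(healthy | x) = 0.00273067 / 0.00290813 ≈ 0.939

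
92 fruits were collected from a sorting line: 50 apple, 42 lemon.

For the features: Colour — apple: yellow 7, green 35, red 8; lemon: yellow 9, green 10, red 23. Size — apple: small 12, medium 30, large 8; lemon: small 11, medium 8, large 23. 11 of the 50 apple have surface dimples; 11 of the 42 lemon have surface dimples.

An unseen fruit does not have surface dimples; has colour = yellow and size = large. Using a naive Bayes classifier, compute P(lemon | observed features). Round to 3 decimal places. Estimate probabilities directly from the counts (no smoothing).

apple: (50/92) × (7/50) × (8/50) × (39/50) ≈ 0.00949565
lemon: (42/92) × (9/42) × (23/42) × (31/42) ≈ 0.0395408
P(lemon | x) = 0.0395408 / 0.04903645 ≈ 0.806

0.806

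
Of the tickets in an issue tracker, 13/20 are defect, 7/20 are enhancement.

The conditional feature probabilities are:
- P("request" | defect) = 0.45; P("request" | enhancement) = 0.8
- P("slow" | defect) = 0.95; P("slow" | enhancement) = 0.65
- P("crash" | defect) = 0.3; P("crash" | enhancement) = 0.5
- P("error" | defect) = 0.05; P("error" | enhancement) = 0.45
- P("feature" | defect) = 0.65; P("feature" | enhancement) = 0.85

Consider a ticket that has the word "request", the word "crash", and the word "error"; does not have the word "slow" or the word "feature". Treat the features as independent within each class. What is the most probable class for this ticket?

defect: 0.65 × 0.45 × (1−0.95) × 0.3 × 0.05 × (1−0.65) = 0.00007678125
enhancement: 0.35 × 0.8 × (1−0.65) × 0.5 × 0.45 × (1−0.85) = 0.0033075
Highest score → enhancement.

enhancement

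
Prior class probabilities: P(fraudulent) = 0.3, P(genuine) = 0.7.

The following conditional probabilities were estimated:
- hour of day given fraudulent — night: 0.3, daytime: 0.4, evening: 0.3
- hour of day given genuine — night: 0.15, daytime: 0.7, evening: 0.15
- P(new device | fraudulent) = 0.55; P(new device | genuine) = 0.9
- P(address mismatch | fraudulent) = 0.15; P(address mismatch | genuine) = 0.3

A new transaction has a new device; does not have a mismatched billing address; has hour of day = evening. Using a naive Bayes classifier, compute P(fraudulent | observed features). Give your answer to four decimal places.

0.3888

fraudulent: 0.3 × 0.3 × 0.55 × (1−0.15) = 0.042075
genuine: 0.7 × 0.15 × 0.9 × (1−0.3) = 0.06615
P(fraudulent | x) = 0.042075 / 0.108225 ≈ 0.3888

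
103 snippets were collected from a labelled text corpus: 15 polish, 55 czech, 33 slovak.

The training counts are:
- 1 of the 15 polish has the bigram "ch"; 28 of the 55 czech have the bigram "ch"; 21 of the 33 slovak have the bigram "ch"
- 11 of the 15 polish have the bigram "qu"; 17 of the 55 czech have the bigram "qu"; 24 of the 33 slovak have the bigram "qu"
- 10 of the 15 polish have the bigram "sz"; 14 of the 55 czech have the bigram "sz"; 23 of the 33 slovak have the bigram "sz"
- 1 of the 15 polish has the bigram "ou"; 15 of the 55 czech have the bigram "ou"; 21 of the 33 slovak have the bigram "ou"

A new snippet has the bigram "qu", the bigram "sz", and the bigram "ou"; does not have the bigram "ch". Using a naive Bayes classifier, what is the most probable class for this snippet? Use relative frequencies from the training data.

slovak

polish: (15/103) × (14/15) × (11/15) × (10/15) × (1/15) ≈ 0.00443006
czech: (55/103) × (27/55) × (17/55) × (14/55) × (15/55) ≈ 0.00562479
slovak: (33/103) × (12/33) × (24/33) × (23/33) × (21/33) ≈ 0.0375803
Highest score → slovak.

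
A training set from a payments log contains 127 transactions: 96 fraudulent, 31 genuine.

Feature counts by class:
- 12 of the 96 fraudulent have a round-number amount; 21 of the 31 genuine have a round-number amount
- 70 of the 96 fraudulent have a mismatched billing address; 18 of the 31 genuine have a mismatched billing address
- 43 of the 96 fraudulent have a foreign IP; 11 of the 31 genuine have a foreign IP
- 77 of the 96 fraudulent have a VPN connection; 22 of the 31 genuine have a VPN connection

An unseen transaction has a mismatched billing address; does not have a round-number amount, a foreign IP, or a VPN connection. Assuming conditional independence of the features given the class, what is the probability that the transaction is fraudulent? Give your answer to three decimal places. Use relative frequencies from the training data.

0.860

fraudulent: (96/127) × (84/96) × (70/96) × (53/96) × (19/96) ≈ 0.0526974
genuine: (31/127) × (10/31) × (18/31) × (20/31) × (9/31) ≈ 0.0085636
P(fraudulent | x) = 0.0526974 / 0.061261 ≈ 0.860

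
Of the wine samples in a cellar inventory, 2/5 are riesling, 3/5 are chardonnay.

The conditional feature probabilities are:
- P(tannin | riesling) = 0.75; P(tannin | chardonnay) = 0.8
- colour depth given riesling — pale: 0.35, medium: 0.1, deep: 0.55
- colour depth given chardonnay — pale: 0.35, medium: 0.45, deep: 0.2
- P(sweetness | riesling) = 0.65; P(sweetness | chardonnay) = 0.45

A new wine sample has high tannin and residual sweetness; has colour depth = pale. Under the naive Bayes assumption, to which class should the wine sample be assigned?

chardonnay

riesling: 0.4 × 0.75 × 0.35 × 0.65 = 0.06825
chardonnay: 0.6 × 0.8 × 0.35 × 0.45 = 0.0756
Highest score → chardonnay.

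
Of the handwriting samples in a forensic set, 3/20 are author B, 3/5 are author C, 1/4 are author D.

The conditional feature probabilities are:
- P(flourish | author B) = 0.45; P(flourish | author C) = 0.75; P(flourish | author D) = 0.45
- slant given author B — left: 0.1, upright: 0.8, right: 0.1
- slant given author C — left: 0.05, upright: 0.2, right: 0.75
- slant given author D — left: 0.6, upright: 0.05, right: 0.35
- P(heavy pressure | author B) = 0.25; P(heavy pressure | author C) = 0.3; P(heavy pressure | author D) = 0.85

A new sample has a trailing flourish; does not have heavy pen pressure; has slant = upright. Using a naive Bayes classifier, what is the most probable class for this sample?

author B: 0.15 × 0.45 × 0.8 × (1−0.25) = 0.0405
author C: 0.6 × 0.75 × 0.2 × (1−0.3) = 0.063
author D: 0.25 × 0.45 × 0.05 × (1−0.85) = 0.00084375
Highest score → author C.

author C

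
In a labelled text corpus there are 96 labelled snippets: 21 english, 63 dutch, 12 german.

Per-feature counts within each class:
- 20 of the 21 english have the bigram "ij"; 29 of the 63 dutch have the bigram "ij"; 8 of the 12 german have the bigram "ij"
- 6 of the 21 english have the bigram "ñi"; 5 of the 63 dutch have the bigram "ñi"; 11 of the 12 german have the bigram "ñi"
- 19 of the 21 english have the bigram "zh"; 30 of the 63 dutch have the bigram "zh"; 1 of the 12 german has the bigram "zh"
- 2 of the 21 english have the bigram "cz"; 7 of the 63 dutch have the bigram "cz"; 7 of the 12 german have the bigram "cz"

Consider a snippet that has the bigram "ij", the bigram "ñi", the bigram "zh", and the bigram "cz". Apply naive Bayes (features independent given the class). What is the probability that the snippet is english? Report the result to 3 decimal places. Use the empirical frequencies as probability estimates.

english: (21/96) × (20/21) × (6/21) × (19/21) × (2/21) ≈ 0.00512904
dutch: (63/96) × (29/63) × (5/63) × (30/63) × (7/63) ≈ 0.00126851
german: (12/96) × (8/12) × (11/12) × (1/12) × (7/12) ≈ 0.00371335
P(english | x) = 0.00512904 / 0.0101109 ≈ 0.507

0.507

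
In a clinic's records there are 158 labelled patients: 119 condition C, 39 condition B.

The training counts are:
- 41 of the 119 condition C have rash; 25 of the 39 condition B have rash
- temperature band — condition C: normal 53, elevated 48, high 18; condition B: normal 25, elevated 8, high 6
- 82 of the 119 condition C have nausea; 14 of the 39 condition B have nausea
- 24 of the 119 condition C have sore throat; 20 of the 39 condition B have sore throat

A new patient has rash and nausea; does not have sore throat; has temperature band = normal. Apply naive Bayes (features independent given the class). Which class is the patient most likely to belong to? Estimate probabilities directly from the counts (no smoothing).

condition C

condition C: (119/158) × (41/119) × (53/119) × (82/119) × (95/119) ≈ 0.0635769
condition B: (39/158) × (25/39) × (25/39) × (14/39) × (19/39) ≈ 0.0177382
Highest score → condition C.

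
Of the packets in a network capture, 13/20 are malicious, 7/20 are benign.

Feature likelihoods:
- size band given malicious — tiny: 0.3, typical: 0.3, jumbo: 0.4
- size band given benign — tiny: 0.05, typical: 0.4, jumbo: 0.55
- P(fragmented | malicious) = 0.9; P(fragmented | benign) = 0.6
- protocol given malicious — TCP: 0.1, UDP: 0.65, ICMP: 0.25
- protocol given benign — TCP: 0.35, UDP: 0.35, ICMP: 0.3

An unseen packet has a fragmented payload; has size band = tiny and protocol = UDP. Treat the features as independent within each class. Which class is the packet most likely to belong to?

malicious

malicious: 0.65 × 0.3 × 0.9 × 0.65 = 0.114075
benign: 0.35 × 0.05 × 0.6 × 0.35 = 0.003675
Highest score → malicious.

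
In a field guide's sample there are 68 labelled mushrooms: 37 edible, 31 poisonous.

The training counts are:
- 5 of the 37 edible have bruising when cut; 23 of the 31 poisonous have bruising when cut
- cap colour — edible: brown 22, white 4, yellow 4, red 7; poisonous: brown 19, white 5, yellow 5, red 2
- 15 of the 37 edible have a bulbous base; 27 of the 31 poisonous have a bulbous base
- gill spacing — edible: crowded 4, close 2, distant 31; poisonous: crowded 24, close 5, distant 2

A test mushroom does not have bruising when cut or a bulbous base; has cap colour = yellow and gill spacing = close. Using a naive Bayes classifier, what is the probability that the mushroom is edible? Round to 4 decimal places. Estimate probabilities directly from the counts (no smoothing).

edible: (37/68) × (32/37) × (4/37) × (22/37) × (2/37) ≈ 0.00163512
poisonous: (31/68) × (8/31) × (5/31) × (4/31) × (5/31) ≈ 0.000394908
P(edible | x) = 0.00163512 / 0.002030028 ≈ 0.8055

0.8055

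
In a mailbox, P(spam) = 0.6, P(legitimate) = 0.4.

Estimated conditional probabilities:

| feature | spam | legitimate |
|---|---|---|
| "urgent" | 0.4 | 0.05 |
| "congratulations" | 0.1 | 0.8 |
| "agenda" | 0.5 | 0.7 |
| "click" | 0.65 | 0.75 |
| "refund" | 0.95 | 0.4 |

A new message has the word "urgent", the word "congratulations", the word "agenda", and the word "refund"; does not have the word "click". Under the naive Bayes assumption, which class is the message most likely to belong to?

spam

spam: 0.6 × 0.4 × 0.1 × 0.5 × (1−0.65) × 0.95 = 0.00399
legitimate: 0.4 × 0.05 × 0.8 × 0.7 × (1−0.75) × 0.4 = 0.00112
Highest score → spam.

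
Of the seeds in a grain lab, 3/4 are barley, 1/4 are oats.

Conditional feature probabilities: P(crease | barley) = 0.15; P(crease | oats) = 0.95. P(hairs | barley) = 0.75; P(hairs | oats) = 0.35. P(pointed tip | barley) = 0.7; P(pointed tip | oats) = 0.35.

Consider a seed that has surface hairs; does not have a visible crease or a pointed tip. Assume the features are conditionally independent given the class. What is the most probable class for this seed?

barley

barley: 0.75 × (1−0.15) × 0.75 × (1−0.7) = 0.1434375
oats: 0.25 × (1−0.95) × 0.35 × (1−0.35) = 0.00284375
Highest score → barley.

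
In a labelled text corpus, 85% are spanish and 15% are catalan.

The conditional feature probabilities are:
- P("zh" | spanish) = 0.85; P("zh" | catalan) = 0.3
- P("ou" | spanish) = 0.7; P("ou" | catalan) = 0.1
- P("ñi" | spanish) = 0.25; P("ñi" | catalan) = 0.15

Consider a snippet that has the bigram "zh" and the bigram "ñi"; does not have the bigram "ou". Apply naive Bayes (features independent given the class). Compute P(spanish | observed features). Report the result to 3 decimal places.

spanish: 0.85 × 0.85 × (1−0.7) × 0.25 = 0.0541875
catalan: 0.15 × 0.3 × (1−0.1) × 0.15 = 0.006075
P(spanish | x) = 0.0541875 / 0.0602625 ≈ 0.899

0.899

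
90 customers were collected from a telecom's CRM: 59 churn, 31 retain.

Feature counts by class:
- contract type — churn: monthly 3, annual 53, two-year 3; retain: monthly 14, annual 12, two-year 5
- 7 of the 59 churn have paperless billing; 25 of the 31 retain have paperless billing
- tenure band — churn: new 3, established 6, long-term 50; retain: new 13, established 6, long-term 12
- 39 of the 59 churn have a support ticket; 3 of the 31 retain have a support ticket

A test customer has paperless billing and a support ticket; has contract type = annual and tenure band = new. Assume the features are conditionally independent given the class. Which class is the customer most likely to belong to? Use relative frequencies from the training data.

churn: (59/90) × (53/59) × (7/59) × (3/59) × (39/59) ≈ 0.00234834
retain: (31/90) × (12/31) × (25/31) × (13/31) × (3/31) ≈ 0.00436373
Highest score → retain.

retain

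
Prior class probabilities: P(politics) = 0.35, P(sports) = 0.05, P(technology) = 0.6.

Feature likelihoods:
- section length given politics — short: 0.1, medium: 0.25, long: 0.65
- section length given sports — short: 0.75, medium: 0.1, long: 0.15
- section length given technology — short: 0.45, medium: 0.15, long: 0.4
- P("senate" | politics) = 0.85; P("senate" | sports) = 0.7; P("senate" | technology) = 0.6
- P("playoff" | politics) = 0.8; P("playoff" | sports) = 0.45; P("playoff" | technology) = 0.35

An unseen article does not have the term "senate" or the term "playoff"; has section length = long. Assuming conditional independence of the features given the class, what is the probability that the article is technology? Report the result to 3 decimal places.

0.886

politics: 0.35 × 0.65 × (1−0.85) × (1−0.8) = 0.006825
sports: 0.05 × 0.15 × (1−0.7) × (1−0.45) = 0.0012375
technology: 0.6 × 0.4 × (1−0.6) × (1−0.35) = 0.0624
P(technology | x) = 0.0624 / 0.0704625 ≈ 0.886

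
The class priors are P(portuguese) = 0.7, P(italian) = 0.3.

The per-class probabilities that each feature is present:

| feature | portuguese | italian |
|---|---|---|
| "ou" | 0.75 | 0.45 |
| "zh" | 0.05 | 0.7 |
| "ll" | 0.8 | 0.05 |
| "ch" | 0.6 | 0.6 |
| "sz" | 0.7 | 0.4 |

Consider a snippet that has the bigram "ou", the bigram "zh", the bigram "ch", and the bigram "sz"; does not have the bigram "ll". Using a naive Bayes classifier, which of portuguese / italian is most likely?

italian

portuguese: 0.7 × 0.75 × 0.05 × (1−0.8) × 0.6 × 0.7 = 0.002205
italian: 0.3 × 0.45 × 0.7 × (1−0.05) × 0.6 × 0.4 = 0.021546
Highest score → italian.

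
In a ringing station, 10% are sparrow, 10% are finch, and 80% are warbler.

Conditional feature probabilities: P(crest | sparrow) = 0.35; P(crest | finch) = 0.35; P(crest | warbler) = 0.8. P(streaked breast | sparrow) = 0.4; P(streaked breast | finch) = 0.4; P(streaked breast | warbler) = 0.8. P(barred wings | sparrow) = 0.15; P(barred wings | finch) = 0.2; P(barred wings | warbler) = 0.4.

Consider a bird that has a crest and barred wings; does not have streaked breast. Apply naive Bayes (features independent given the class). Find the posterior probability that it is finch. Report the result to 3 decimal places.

sparrow: 0.1 × 0.35 × (1−0.4) × 0.15 = 0.00315
finch: 0.1 × 0.35 × (1−0.4) × 0.2 = 0.0042
warbler: 0.8 × 0.8 × (1−0.8) × 0.4 = 0.0512
P(finch | x) = 0.0042 / 0.05855 ≈ 0.072

0.072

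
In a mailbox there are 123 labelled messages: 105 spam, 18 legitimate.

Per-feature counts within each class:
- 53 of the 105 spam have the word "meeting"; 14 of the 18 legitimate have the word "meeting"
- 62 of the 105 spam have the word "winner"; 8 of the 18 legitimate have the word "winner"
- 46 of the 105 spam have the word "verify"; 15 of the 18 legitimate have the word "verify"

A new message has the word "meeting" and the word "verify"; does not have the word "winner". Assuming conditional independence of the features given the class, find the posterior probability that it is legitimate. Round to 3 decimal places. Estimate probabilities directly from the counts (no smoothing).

spam: (105/123) × (53/105) × (43/105) × (46/105) ≈ 0.0773069
legitimate: (18/123) × (14/18) × (10/18) × (15/18) ≈ 0.052695
P(legitimate | x) = 0.052695 / 0.1300019 ≈ 0.405

0.405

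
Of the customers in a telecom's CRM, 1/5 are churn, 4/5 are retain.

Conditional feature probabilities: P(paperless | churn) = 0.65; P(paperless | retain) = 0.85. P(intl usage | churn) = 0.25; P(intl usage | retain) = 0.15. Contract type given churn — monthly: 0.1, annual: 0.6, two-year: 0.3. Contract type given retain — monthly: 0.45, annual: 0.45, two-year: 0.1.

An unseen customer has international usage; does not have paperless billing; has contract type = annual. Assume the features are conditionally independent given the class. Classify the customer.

churn: 0.2 × (1−0.65) × 0.25 × 0.6 = 0.0105
retain: 0.8 × (1−0.85) × 0.15 × 0.45 = 0.0081
Highest score → churn.

churn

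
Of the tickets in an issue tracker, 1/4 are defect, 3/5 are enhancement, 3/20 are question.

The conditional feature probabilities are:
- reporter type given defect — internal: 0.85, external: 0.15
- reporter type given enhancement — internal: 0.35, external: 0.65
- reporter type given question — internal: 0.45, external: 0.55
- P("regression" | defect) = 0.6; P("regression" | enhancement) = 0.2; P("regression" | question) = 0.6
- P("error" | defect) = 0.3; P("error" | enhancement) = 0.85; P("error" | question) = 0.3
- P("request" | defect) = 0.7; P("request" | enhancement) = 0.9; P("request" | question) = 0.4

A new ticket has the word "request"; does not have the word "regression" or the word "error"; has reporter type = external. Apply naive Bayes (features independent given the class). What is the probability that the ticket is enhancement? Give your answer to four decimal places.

defect: 0.25 × 0.15 × (1−0.6) × (1−0.3) × 0.7 = 0.00735
enhancement: 0.6 × 0.65 × (1−0.2) × (1−0.85) × 0.9 = 0.04212
question: 0.15 × 0.55 × (1−0.6) × (1−0.3) × 0.4 = 0.00924
P(enhancement | x) = 0.04212 / 0.05871 ≈ 0.7174

0.7174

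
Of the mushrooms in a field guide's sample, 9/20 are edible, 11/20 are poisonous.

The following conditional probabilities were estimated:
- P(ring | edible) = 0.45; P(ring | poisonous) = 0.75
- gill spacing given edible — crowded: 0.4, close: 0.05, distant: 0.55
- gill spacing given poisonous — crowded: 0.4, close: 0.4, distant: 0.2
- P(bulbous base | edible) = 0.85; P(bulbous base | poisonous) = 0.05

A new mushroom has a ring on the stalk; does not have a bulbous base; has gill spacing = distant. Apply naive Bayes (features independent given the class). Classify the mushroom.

poisonous

edible: 0.45 × 0.45 × 0.55 × (1−0.85) = 0.01670625
poisonous: 0.55 × 0.75 × 0.2 × (1−0.05) = 0.078375
Highest score → poisonous.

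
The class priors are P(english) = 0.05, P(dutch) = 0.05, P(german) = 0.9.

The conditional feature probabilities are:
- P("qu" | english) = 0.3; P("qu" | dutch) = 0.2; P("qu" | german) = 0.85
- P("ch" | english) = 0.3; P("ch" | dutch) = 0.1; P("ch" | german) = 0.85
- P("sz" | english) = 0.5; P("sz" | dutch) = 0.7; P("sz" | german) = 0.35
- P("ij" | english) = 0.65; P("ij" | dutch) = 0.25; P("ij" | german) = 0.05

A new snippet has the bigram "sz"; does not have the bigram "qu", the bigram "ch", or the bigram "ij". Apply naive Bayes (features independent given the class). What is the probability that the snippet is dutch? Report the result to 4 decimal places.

0.6317

english: 0.05 × (1−0.3) × (1−0.3) × 0.5 × (1−0.65) = 0.0042875
dutch: 0.05 × (1−0.2) × (1−0.1) × 0.7 × (1−0.25) = 0.0189
german: 0.9 × (1−0.85) × (1−0.85) × 0.35 × (1−0.05) = 0.006733125
P(dutch | x) = 0.0189 / 0.029920625 ≈ 0.6317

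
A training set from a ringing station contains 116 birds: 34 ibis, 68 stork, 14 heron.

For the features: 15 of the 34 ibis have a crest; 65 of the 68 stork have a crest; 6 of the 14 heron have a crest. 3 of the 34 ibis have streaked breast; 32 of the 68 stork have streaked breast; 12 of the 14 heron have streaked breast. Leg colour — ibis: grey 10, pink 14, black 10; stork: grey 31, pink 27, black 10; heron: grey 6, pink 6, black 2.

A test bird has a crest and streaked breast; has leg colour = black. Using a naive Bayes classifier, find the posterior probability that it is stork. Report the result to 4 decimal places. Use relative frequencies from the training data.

0.8001

ibis: (34/116) × (15/34) × (3/34) × (10/34) ≈ 0.0033558
stork: (68/116) × (65/68) × (32/68) × (10/68) ≈ 0.0387782
heron: (14/116) × (6/14) × (12/14) × (2/14) ≈ 0.00633357
P(stork | x) = 0.0387782 / 0.04846757 ≈ 0.8001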